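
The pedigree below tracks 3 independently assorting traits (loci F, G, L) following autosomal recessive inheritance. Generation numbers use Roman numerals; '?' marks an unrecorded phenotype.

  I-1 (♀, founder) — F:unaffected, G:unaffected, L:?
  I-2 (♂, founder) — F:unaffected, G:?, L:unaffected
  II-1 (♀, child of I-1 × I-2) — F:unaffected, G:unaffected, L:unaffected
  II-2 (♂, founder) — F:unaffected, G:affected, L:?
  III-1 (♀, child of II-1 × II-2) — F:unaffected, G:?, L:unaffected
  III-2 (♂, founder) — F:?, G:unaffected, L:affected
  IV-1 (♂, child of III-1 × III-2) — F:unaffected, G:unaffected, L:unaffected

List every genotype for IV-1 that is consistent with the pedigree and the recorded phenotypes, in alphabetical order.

IV-1 ∈ {FF GG Ll, FF Gg Ll, Ff GG Ll, Ff Gg Ll}

F/I-1 un ·: FF|Ff
F/I-2 un ·: FF|Ff
F/II-1 un I-1×I-2: FF|Ff
F/II-2 un ·: FF|Ff
F/III-1 un II-1×II-2: FF|Ff
F/III-2 ? ·: FF|Ff|ff
F/IV-1 un III-1×III-2: FF|Ff
⇒ F over [I-1,I-2,II-1,II-2,III-1,III-2,IV-1]: 106 consistent
G/I-1 un ·: GG|Gg
G/I-2 ? ·: GG|Gg|gg
G/II-1 un I-1×I-2: GG|Gg
G/II-2 aff ·: gg
G/III-1 ? II-1×II-2: Gg|gg
G/III-2 un ·: GG|Gg
G/IV-1 un III-1×III-2: GG|Gg
⇒ G over [I-1,I-2,II-1,II-2,III-1,III-2,IV-1]: 46 consistent
L/I-1 ? ·: LL|Ll|ll
L/I-2 un ·: LL|Ll
L/II-1 un I-1×I-2: LL|Ll
L/II-2 ? ·: LL|Ll|ll
L/III-1 un II-1×II-2: LL|Ll
L/III-2 aff ·: ll
L/IV-1 un III-1×III-2: Ll
⇒ L over [I-1,I-2,II-1,II-2,III-1,III-2,IV-1]: 41 consistent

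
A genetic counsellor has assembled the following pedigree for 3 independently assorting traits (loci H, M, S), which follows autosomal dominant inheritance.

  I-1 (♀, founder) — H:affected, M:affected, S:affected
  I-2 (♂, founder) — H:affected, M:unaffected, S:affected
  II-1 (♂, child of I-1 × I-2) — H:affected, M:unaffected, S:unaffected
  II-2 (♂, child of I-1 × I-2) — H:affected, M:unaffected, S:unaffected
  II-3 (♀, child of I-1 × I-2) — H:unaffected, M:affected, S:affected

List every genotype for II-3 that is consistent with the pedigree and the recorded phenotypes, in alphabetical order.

H/I-1 aff ·: Hh
H/I-2 aff ·: Hh
H/II-1 aff I-1×I-2: Hh|HH
H/II-2 aff I-1×I-2: Hh|HH
H/II-3 un I-1×I-2: hh
⇒ H over [I-1,I-2,II-1,II-2,II-3]: 4 consistent
M/I-1 aff ·: Mm
M/I-2 un ·: mm
M/II-1 un I-1×I-2: mm
M/II-2 un I-1×I-2: mm
M/II-3 aff I-1×I-2: Mm
⇒ M over [I-1,I-2,II-1,II-2,II-3]: 1 consistent
S/I-1 aff ·: Ss
S/I-2 aff ·: Ss
S/II-1 un I-1×I-2: ss
S/II-2 un I-1×I-2: ss
S/II-3 aff I-1×I-2: Ss|SS
⇒ S over [I-1,I-2,II-1,II-2,II-3]: 2 consistent

II-3 ∈ {hh Mm SS, hh Mm Ss}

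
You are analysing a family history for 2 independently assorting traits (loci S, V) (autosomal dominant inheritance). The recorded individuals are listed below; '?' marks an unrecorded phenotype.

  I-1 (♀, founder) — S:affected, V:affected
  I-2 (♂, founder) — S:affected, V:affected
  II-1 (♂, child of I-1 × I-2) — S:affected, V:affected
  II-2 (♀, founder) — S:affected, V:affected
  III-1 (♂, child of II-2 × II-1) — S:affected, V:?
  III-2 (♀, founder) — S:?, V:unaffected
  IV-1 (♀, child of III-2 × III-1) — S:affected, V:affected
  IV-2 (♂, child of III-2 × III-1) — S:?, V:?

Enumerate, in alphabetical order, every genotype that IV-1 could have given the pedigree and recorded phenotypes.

IV-1 ∈ {SS Vv, Ss Vv}

S/I-1 aff ·: Ss|SS
S/I-2 aff ·: Ss|SS
S/II-1 aff I-1×I-2: Ss|SS
S/II-2 aff ·: Ss|SS
S/III-1 aff II-2×II-1: Ss|SS
S/III-2 ? ·: ss|Ss|SS
S/IV-1 aff III-2×III-1: Ss|SS
S/IV-2 ? III-2×III-1: ss|Ss|SS
⇒ S over [I-1,I-2,II-1,II-2,III-1,III-2,IV-1,IV-2]: 204 consistent
V/I-1 aff ·: Vv|VV
V/I-2 aff ·: Vv|VV
V/II-1 aff I-1×I-2: Vv|VV
V/II-2 aff ·: Vv|VV
V/III-1 ? II-2×II-1: Vv|VV
V/III-2 un ·: vv
V/IV-1 aff III-2×III-1: Vv
V/IV-2 ? III-2×III-1: vv|Vv
⇒ V over [I-1,I-2,II-1,II-2,III-1,III-2,IV-1,IV-2]: 34 consistent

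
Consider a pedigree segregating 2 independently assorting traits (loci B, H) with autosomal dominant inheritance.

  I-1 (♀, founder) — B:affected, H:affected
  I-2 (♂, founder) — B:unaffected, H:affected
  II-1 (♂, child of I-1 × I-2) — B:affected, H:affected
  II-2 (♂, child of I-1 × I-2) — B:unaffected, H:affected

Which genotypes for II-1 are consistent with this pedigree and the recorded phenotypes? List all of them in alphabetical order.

B/I-1 aff ·: Bb
B/I-2 un ·: bb
B/II-1 aff I-1×I-2: Bb
B/II-2 un I-1×I-2: bb
⇒ B over [I-1,I-2,II-1,II-2]: 1 consistent
H/I-1 aff ·: Hh|HH
H/I-2 aff ·: Hh|HH
H/II-1 aff I-1×I-2: Hh|HH
H/II-2 aff I-1×I-2: Hh|HH
⇒ H over [I-1,I-2,II-1,II-2]: 13 consistent

II-1 ∈ {Bb HH, Bb Hh}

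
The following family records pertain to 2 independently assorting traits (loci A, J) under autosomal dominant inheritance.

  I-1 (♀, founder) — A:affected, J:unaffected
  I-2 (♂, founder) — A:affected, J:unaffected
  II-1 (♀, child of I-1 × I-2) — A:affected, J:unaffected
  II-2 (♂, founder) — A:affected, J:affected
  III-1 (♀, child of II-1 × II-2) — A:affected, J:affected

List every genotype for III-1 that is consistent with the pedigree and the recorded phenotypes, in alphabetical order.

III-1 ∈ {AA Jj, Aa Jj}

A/I-1 aff ·: Aa|AA
A/I-2 aff ·: Aa|AA
A/II-1 aff I-1×I-2: Aa|AA
A/II-2 aff ·: Aa|AA
A/III-1 aff II-1×II-2: Aa|AA
⇒ A over [I-1,I-2,II-1,II-2,III-1]: 24 consistent
J/I-1 un ·: jj
J/I-2 un ·: jj
J/II-1 un I-1×I-2: jj
J/II-2 aff ·: Jj|JJ
J/III-1 aff II-1×II-2: Jj
⇒ J over [I-1,I-2,II-1,II-2,III-1]: 2 consistent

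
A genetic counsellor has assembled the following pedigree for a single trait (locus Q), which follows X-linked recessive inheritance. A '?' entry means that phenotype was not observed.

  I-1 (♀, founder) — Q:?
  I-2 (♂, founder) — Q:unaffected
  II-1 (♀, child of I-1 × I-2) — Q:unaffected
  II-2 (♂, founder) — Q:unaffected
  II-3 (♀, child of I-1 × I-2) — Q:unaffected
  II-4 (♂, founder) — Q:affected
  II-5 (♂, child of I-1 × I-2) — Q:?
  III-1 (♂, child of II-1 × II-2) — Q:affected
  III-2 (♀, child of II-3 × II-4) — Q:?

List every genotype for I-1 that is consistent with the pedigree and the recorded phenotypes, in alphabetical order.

I-1 ∈ {X^QX^q, X^qX^q}

Q/I-1 ? ·: X^QX^q|X^qX^q
Q/I-2 un ·: X^QY
Q/II-1 un I-1×I-2: X^QX^q
Q/II-2 un ·: X^QY
Q/II-3 un I-1×I-2: X^QX^Q|X^QX^q
Q/II-4 aff ·: X^qY
Q/II-5 ? I-1×I-2: X^QY|X^qY
Q/III-1 aff II-1×II-2: X^qY
Q/III-2 ? II-3×II-4: X^QX^q|X^qX^q
⇒ Q over [I-1,I-2,II-1,II-2,II-3,II-4,II-5,III-1,III-2]: 8 consistent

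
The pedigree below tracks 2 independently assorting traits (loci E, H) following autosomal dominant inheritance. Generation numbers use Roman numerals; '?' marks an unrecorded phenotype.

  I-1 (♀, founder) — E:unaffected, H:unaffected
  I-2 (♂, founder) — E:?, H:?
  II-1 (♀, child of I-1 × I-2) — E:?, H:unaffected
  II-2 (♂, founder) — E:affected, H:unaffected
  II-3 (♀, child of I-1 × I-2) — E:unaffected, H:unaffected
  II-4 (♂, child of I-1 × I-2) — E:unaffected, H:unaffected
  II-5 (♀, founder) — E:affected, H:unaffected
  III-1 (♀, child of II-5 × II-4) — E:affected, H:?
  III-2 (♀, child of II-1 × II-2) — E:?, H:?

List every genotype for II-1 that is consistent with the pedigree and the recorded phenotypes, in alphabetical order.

II-1 ∈ {Ee hh, ee hh}

E/I-1 un ·: ee
E/I-2 ? ·: ee|Ee
E/II-1 ? I-1×I-2: ee|Ee
E/II-2 aff ·: Ee|EE
E/II-3 un I-1×I-2: ee
E/II-4 un I-1×I-2: ee
E/II-5 aff ·: Ee|EE
E/III-1 aff II-5×II-4: Ee
E/III-2 ? II-1×II-2: ee|Ee|EE
⇒ E over [I-1,I-2,II-1,II-2,II-3,II-4,II-5,III-1,III-2]: 22 consistent
H/I-1 un ·: hh
H/I-2 ? ·: hh|Hh
H/II-1 un I-1×I-2: hh
H/II-2 un ·: hh
H/II-3 un I-1×I-2: hh
H/II-4 un I-1×I-2: hh
H/II-5 un ·: hh
H/III-1 ? II-5×II-4: hh
H/III-2 ? II-1×II-2: hh
⇒ H over [I-1,I-2,II-1,II-2,II-3,II-4,II-5,III-1,III-2]: 2 consistent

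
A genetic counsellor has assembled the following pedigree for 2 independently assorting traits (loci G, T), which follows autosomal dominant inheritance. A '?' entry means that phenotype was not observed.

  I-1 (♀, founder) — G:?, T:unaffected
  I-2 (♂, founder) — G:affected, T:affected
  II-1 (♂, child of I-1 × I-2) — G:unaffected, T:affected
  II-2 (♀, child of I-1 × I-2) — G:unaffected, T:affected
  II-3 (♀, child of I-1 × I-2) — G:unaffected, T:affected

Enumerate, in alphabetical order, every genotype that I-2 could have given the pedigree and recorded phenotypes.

I-2 ∈ {Gg TT, Gg Tt}

G/I-1 ? ·: gg|Gg
G/I-2 aff ·: Gg
G/II-1 un I-1×I-2: gg
G/II-2 un I-1×I-2: gg
G/II-3 un I-1×I-2: gg
⇒ G over [I-1,I-2,II-1,II-2,II-3]: 2 consistent
T/I-1 un ·: tt
T/I-2 aff ·: Tt|TT
T/II-1 aff I-1×I-2: Tt
T/II-2 aff I-1×I-2: Tt
T/II-3 aff I-1×I-2: Tt
⇒ T over [I-1,I-2,II-1,II-2,II-3]: 2 consistent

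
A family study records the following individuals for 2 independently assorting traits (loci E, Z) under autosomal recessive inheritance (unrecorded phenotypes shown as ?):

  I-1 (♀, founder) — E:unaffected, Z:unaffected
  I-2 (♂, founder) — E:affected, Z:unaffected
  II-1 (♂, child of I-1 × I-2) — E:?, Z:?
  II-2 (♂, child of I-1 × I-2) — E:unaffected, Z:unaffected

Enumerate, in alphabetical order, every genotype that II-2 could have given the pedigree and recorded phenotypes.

E/I-1 un ·: EE|Ee
E/I-2 aff ·: ee
E/II-1 ? I-1×I-2: Ee|ee
E/II-2 un I-1×I-2: Ee
⇒ E over [I-1,I-2,II-1,II-2]: 3 consistent
Z/I-1 un ·: ZZ|Zz
Z/I-2 un ·: ZZ|Zz
Z/II-1 ? I-1×I-2: ZZ|Zz|zz
Z/II-2 un I-1×I-2: ZZ|Zz
⇒ Z over [I-1,I-2,II-1,II-2]: 15 consistent

II-2 ∈ {Ee ZZ, Ee Zz}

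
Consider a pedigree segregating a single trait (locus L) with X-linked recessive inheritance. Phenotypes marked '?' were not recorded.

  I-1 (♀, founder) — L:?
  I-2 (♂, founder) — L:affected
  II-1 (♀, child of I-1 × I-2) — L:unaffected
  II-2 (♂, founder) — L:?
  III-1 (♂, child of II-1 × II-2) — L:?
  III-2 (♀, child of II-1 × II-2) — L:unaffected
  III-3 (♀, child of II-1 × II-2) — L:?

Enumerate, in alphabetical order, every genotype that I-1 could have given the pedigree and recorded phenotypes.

I-1 ∈ {X^LX^L, X^LX^l}

L/I-1 ? ·: X^LX^L|X^LX^l
L/I-2 aff ·: X^lY
L/II-1 un I-1×I-2: X^LX^l
L/II-2 ? ·: X^LY|X^lY
L/III-1 ? II-1×II-2: X^LY|X^lY
L/III-2 un II-1×II-2: X^LX^L|X^LX^l
L/III-3 ? II-1×II-2: X^LX^L|X^LX^l|X^lX^l
⇒ L over [I-1,I-2,II-1,II-2,III-1,III-2,III-3]: 24 consistent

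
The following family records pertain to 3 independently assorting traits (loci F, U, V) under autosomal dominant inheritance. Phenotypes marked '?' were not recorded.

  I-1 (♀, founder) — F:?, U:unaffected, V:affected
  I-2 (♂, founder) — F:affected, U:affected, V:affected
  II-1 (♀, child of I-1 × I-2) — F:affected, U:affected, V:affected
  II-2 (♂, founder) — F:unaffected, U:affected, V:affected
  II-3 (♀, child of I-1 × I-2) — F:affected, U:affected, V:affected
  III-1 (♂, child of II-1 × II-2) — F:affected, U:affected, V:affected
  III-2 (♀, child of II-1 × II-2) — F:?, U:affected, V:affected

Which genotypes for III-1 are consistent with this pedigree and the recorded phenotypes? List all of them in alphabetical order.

III-1 ∈ {Ff UU VV, Ff UU Vv, Ff Uu VV, Ff Uu Vv}

F/I-1 ? ·: ff|Ff|FF
F/I-2 aff ·: Ff|FF
F/II-1 aff I-1×I-2: Ff|FF
F/II-2 un ·: ff
F/II-3 aff I-1×I-2: Ff|FF
F/III-1 aff II-1×II-2: Ff
F/III-2 ? II-1×II-2: ff|Ff
⇒ F over [I-1,I-2,II-1,II-2,II-3,III-1,III-2]: 23 consistent
U/I-1 un ·: uu
U/I-2 aff ·: Uu|UU
U/II-1 aff I-1×I-2: Uu
U/II-2 aff ·: Uu|UU
U/II-3 aff I-1×I-2: Uu
U/III-1 aff II-1×II-2: Uu|UU
U/III-2 aff II-1×II-2: Uu|UU
⇒ U over [I-1,I-2,II-1,II-2,II-3,III-1,III-2]: 16 consistent
V/I-1 aff ·: Vv|VV
V/I-2 aff ·: Vv|VV
V/II-1 aff I-1×I-2: Vv|VV
V/II-2 aff ·: Vv|VV
V/II-3 aff I-1×I-2: Vv|VV
V/III-1 aff II-1×II-2: Vv|VV
V/III-2 aff II-1×II-2: Vv|VV
⇒ V over [I-1,I-2,II-1,II-2,II-3,III-1,III-2]: 83 consistent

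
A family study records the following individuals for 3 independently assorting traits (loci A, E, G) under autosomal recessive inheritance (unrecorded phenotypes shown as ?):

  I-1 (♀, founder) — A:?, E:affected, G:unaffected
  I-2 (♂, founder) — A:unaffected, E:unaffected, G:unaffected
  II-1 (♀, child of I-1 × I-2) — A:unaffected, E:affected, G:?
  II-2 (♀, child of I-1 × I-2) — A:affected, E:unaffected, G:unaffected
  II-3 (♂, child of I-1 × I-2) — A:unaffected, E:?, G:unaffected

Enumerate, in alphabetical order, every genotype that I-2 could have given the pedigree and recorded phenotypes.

I-2 ∈ {Aa Ee GG, Aa Ee Gg}

A/I-1 ? ·: Aa|aa
A/I-2 un ·: Aa
A/II-1 un I-1×I-2: AA|Aa
A/II-2 aff I-1×I-2: aa
A/II-3 un I-1×I-2: AA|Aa
⇒ A over [I-1,I-2,II-1,II-2,II-3]: 5 consistent
E/I-1 aff ·: ee
E/I-2 un ·: Ee
E/II-1 aff I-1×I-2: ee
E/II-2 un I-1×I-2: Ee
E/II-3 ? I-1×I-2: Ee|ee
⇒ E over [I-1,I-2,II-1,II-2,II-3]: 2 consistent
G/I-1 un ·: GG|Gg
G/I-2 un ·: GG|Gg
G/II-1 ? I-1×I-2: GG|Gg|gg
G/II-2 un I-1×I-2: GG|Gg
G/II-3 un I-1×I-2: GG|Gg
⇒ G over [I-1,I-2,II-1,II-2,II-3]: 29 consistent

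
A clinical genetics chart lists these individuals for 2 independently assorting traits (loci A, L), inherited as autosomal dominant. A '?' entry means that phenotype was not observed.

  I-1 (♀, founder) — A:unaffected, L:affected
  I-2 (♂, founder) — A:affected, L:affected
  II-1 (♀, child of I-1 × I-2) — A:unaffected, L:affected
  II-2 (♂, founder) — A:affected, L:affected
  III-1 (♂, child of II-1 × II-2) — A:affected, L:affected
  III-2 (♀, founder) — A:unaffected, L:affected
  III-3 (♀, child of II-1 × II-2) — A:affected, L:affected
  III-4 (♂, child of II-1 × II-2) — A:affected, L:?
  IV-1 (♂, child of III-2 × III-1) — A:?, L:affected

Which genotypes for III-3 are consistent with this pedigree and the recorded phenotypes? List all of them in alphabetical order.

III-3 ∈ {Aa LL, Aa Ll}

A/I-1 un ·: aa
A/I-2 aff ·: Aa
A/II-1 un I-1×I-2: aa
A/II-2 aff ·: Aa|AA
A/III-1 aff II-1×II-2: Aa
A/III-2 un ·: aa
A/III-3 aff II-1×II-2: Aa
A/III-4 aff II-1×II-2: Aa
A/IV-1 ? III-2×III-1: aa|Aa
⇒ A over [I-1,I-2,II-1,II-2,III-1,III-2,III-3,III-4,IV-1]: 4 consistent
L/I-1 aff ·: Ll|LL
L/I-2 aff ·: Ll|LL
L/II-1 aff I-1×I-2: Ll|LL
L/II-2 aff ·: Ll|LL
L/III-1 aff II-1×II-2: Ll|LL
L/III-2 aff ·: Ll|LL
L/III-3 aff II-1×II-2: Ll|LL
L/III-4 ? II-1×II-2: ll|Ll|LL
L/IV-1 aff III-2×III-1: Ll|LL
⇒ L over [I-1,I-2,II-1,II-2,III-1,III-2,III-3,III-4,IV-1]: 334 consistent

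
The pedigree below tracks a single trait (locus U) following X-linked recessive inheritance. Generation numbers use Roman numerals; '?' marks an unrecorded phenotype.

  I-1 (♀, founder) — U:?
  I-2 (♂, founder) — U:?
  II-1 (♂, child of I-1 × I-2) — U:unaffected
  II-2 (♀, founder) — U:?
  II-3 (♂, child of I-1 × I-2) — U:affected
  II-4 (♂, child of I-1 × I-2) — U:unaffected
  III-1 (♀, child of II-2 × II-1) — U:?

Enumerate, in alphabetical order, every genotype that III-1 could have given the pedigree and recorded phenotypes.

III-1 ∈ {X^UX^U, X^UX^u}

U/I-1 ? ·: X^UX^u
U/I-2 ? ·: X^UY|X^uY
U/II-1 un I-1×I-2: X^UY
U/II-2 ? ·: X^UX^U|X^UX^u|X^uX^u
U/II-3 aff I-1×I-2: X^uY
U/II-4 un I-1×I-2: X^UY
U/III-1 ? II-2×II-1: X^UX^U|X^UX^u
⇒ U over [I-1,I-2,II-1,II-2,II-3,II-4,III-1]: 8 consistent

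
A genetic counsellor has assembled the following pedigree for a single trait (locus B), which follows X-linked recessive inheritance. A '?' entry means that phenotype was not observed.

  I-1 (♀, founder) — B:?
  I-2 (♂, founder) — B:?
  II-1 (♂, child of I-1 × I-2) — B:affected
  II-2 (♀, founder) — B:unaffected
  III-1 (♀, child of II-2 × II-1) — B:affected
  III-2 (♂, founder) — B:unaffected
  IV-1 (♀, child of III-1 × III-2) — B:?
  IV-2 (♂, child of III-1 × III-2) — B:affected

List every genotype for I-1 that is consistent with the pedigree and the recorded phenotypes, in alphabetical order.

I-1 ∈ {X^BX^b, X^bX^b}

B/I-1 ? ·: X^BX^b|X^bX^b
B/I-2 ? ·: X^BY|X^bY
B/II-1 aff I-1×I-2: X^bY
B/II-2 un ·: X^BX^b
B/III-1 aff II-2×II-1: X^bX^b
B/III-2 un ·: X^BY
B/IV-1 ? III-1×III-2: X^BX^b
B/IV-2 aff III-1×III-2: X^bY
⇒ B over [I-1,I-2,II-1,II-2,III-1,III-2,IV-1,IV-2]: 4 consistent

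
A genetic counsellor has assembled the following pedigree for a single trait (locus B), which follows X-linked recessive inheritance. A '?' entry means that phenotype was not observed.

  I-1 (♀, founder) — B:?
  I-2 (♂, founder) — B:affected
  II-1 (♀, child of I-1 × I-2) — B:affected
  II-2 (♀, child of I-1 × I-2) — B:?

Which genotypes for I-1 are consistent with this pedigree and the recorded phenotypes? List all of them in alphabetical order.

B/I-1 ? ·: X^BX^b|X^bX^b
B/I-2 aff ·: X^bY
B/II-1 aff I-1×I-2: X^bX^b
B/II-2 ? I-1×I-2: X^BX^b|X^bX^b
⇒ B over [I-1,I-2,II-1,II-2]: 3 consistent

I-1 ∈ {X^BX^b, X^bX^b}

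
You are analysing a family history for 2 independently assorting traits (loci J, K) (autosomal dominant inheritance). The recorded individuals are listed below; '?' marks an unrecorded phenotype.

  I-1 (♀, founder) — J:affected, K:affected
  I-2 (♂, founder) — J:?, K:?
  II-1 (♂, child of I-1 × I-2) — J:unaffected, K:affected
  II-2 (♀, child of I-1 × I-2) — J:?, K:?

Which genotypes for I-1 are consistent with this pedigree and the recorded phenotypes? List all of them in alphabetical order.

I-1 ∈ {Jj KK, Jj Kk}

J/I-1 aff ·: Jj
J/I-2 ? ·: jj|Jj
J/II-1 un I-1×I-2: jj
J/II-2 ? I-1×I-2: jj|Jj|JJ
⇒ J over [I-1,I-2,II-1,II-2]: 5 consistent
K/I-1 aff ·: Kk|KK
K/I-2 ? ·: kk|Kk|KK
K/II-1 aff I-1×I-2: Kk|KK
K/II-2 ? I-1×I-2: kk|Kk|KK
⇒ K over [I-1,I-2,II-1,II-2]: 18 consistent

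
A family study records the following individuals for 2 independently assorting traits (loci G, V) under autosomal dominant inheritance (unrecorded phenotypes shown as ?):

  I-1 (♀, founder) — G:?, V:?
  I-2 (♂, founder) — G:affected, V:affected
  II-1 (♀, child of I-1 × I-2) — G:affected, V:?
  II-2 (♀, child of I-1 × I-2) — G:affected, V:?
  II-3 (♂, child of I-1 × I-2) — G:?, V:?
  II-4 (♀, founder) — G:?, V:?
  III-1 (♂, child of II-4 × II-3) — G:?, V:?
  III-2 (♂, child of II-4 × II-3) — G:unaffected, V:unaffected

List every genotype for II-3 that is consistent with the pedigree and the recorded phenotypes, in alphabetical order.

II-3 ∈ {Gg Vv, Gg vv, gg Vv, gg vv}

G/I-1 ? ·: gg|Gg|GG
G/I-2 aff ·: Gg|GG
G/II-1 aff I-1×I-2: Gg|GG
G/II-2 aff I-1×I-2: Gg|GG
G/II-3 ? I-1×I-2: gg|Gg
G/II-4 ? ·: gg|Gg
G/III-1 ? II-4×II-3: gg|Gg|GG
G/III-2 un II-4×II-3: gg
⇒ G over [I-1,I-2,II-1,II-2,II-3,II-4,III-1,III-2]: 85 consistent
V/I-1 ? ·: vv|Vv|VV
V/I-2 aff ·: Vv|VV
V/II-1 ? I-1×I-2: vv|Vv|VV
V/II-2 ? I-1×I-2: vv|Vv|VV
V/II-3 ? I-1×I-2: vv|Vv
V/II-4 ? ·: vv|Vv
V/III-1 ? II-4×II-3: vv|Vv|VV
V/III-2 un II-4×II-3: vv
⇒ V over [I-1,I-2,II-1,II-2,II-3,II-4,III-1,III-2]: 149 consistent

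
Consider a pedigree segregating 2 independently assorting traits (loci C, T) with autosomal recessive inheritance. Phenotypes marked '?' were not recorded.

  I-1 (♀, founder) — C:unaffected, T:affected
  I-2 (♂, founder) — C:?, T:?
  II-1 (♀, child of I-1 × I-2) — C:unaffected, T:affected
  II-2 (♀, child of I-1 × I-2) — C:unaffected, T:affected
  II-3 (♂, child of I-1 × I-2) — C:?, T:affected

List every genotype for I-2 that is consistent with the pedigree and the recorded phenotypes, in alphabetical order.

C/I-1 un ·: CC|Cc
C/I-2 ? ·: CC|Cc|cc
C/II-1 un I-1×I-2: CC|Cc
C/II-2 un I-1×I-2: CC|Cc
C/II-3 ? I-1×I-2: CC|Cc|cc
⇒ C over [I-1,I-2,II-1,II-2,II-3]: 32 consistent
T/I-1 aff ·: tt
T/I-2 ? ·: Tt|tt
T/II-1 aff I-1×I-2: tt
T/II-2 aff I-1×I-2: tt
T/II-3 aff I-1×I-2: tt
⇒ T over [I-1,I-2,II-1,II-2,II-3]: 2 consistent

I-2 ∈ {CC Tt, CC tt, Cc Tt, Cc tt, cc Tt, cc tt}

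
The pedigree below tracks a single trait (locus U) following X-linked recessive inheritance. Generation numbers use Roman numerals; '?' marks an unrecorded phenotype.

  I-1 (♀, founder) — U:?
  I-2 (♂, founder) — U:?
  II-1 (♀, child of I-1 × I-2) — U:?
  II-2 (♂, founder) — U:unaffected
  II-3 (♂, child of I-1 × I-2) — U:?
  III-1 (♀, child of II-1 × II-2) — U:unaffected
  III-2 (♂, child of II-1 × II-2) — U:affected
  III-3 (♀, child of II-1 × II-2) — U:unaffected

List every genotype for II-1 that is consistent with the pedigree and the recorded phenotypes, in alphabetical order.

U/I-1 ? ·: X^UX^U|X^UX^u|X^uX^u
U/I-2 ? ·: X^UY|X^uY
U/II-1 ? I-1×I-2: X^UX^u|X^uX^u
U/II-2 un ·: X^UY
U/II-3 ? I-1×I-2: X^UY|X^uY
U/III-1 un II-1×II-2: X^UX^U|X^UX^u
U/III-2 aff II-1×II-2: X^uY
U/III-3 un II-1×II-2: X^UX^U|X^UX^u
⇒ U over [I-1,I-2,II-1,II-2,II-3,III-1,III-2,III-3]: 27 consistent

II-1 ∈ {X^UX^u, X^uX^u}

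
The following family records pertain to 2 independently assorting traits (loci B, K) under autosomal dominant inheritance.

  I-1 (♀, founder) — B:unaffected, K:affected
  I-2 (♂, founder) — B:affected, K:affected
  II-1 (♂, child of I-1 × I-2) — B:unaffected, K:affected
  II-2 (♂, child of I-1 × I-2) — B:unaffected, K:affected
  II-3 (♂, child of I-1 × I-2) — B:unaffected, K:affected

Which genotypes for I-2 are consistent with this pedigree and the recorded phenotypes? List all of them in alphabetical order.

B/I-1 un ·: bb
B/I-2 aff ·: Bb
B/II-1 un I-1×I-2: bb
B/II-2 un I-1×I-2: bb
B/II-3 un I-1×I-2: bb
⇒ B over [I-1,I-2,II-1,II-2,II-3]: 1 consistent
K/I-1 aff ·: Kk|KK
K/I-2 aff ·: Kk|KK
K/II-1 aff I-1×I-2: Kk|KK
K/II-2 aff I-1×I-2: Kk|KK
K/II-3 aff I-1×I-2: Kk|KK
⇒ K over [I-1,I-2,II-1,II-2,II-3]: 25 consistent

I-2 ∈ {Bb KK, Bb Kk}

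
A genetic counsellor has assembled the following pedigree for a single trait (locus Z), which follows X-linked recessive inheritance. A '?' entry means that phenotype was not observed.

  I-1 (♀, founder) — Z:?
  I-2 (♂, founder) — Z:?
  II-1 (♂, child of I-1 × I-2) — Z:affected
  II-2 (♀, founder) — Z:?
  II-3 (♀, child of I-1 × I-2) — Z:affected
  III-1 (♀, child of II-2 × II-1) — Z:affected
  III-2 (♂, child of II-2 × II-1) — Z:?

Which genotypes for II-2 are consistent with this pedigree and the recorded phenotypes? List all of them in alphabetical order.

II-2 ∈ {X^ZX^z, X^zX^z}

Z/I-1 ? ·: X^ZX^z|X^zX^z
Z/I-2 ? ·: X^zY
Z/II-1 aff I-1×I-2: X^zY
Z/II-2 ? ·: X^ZX^z|X^zX^z
Z/II-3 aff I-1×I-2: X^zX^z
Z/III-1 aff II-2×II-1: X^zX^z
Z/III-2 ? II-2×II-1: X^ZY|X^zY
⇒ Z over [I-1,I-2,II-1,II-2,II-3,III-1,III-2]: 6 consistent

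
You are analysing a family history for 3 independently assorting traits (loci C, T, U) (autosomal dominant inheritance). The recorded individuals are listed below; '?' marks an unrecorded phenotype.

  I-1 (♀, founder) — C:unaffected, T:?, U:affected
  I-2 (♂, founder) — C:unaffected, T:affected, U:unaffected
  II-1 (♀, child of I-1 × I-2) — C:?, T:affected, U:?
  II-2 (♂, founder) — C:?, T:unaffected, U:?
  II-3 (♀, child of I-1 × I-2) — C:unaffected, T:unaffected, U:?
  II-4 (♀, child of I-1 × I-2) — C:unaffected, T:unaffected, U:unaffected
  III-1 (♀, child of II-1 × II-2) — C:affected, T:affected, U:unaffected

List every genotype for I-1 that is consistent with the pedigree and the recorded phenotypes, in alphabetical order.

C/I-1 un ·: cc
C/I-2 un ·: cc
C/II-1 ? I-1×I-2: cc
C/II-2 ? ·: Cc|CC
C/II-3 un I-1×I-2: cc
C/II-4 un I-1×I-2: cc
C/III-1 aff II-1×II-2: Cc
⇒ C over [I-1,I-2,II-1,II-2,II-3,II-4,III-1]: 2 consistent
T/I-1 ? ·: tt|Tt
T/I-2 aff ·: Tt
T/II-1 aff I-1×I-2: Tt|TT
T/II-2 un ·: tt
T/II-3 un I-1×I-2: tt
T/II-4 un I-1×I-2: tt
T/III-1 aff II-1×II-2: Tt
⇒ T over [I-1,I-2,II-1,II-2,II-3,II-4,III-1]: 3 consistent
U/I-1 aff ·: Uu
U/I-2 un ·: uu
U/II-1 ? I-1×I-2: uu|Uu
U/II-2 ? ·: uu|Uu
U/II-3 ? I-1×I-2: uu|Uu
U/II-4 un I-1×I-2: uu
U/III-1 un II-1×II-2: uu
⇒ U over [I-1,I-2,II-1,II-2,II-3,II-4,III-1]: 8 consistent

I-1 ∈ {cc Tt Uu, cc tt Uu}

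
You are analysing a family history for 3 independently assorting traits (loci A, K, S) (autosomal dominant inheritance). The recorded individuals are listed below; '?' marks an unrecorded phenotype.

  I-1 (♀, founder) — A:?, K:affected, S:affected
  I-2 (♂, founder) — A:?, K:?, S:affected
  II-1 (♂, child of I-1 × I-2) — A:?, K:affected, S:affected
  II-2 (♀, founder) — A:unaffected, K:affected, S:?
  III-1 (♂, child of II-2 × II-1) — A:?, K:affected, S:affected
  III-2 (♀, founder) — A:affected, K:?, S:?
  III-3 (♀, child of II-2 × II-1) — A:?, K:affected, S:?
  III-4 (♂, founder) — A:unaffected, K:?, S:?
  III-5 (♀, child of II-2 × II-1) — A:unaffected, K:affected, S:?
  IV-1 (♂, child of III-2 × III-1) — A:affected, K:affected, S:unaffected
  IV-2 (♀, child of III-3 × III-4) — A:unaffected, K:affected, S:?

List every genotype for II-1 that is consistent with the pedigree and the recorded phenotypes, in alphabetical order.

A/I-1 ? ·: aa|Aa|AA
A/I-2 ? ·: aa|Aa|AA
A/II-1 ? I-1×I-2: aa|Aa
A/II-2 un ·: aa
A/III-1 ? II-2×II-1: aa|Aa
A/III-2 aff ·: Aa|AA
A/III-3 ? II-2×II-1: aa|Aa
A/III-4 un ·: aa
A/III-5 un II-2×II-1: aa
A/IV-1 aff III-2×III-1: Aa|AA
A/IV-2 un III-3×III-4: aa
⇒ A over [I-1,I-2,II-1,II-2,III-1,III-2,III-3,III-4,III-5,IV-1,IV-2]: 92 consistent
K/I-1 aff ·: Kk|KK
K/I-2 ? ·: kk|Kk|KK
K/II-1 aff I-1×I-2: Kk|KK
K/II-2 aff ·: Kk|KK
K/III-1 aff II-2×II-1: Kk|KK
K/III-2 ? ·: kk|Kk|KK
K/III-3 aff II-2×II-1: Kk|KK
K/III-4 ? ·: kk|Kk|KK
K/III-5 aff II-2×II-1: Kk|KK
K/IV-1 aff III-2×III-1: Kk|KK
K/IV-2 aff III-3×III-4: Kk|KK
⇒ K over [I-1,I-2,II-1,II-2,III-1,III-2,III-3,III-4,III-5,IV-1,IV-2]: 2332 consistent
S/I-1 aff ·: Ss|SS
S/I-2 aff ·: Ss|SS
S/II-1 aff I-1×I-2: Ss|SS
S/II-2 ? ·: ss|Ss|SS
S/III-1 aff II-2×II-1: Ss
S/III-2 ? ·: ss|Ss
S/III-3 ? II-2×II-1: ss|Ss|SS
S/III-4 ? ·: ss|Ss|SS
S/III-5 ? II-2×II-1: ss|Ss|SS
S/IV-1 un III-2×III-1: ss
S/IV-2 ? III-3×III-4: ss|Ss|SS
⇒ S over [I-1,I-2,II-1,II-2,III-1,III-2,III-3,III-4,III-5,IV-1,IV-2]: 766 consistent

II-1 ∈ {Aa KK SS, Aa KK Ss, Aa Kk SS, Aa Kk Ss, aa KK SS, aa KK Ss, aa Kk SS, aa Kk Ss}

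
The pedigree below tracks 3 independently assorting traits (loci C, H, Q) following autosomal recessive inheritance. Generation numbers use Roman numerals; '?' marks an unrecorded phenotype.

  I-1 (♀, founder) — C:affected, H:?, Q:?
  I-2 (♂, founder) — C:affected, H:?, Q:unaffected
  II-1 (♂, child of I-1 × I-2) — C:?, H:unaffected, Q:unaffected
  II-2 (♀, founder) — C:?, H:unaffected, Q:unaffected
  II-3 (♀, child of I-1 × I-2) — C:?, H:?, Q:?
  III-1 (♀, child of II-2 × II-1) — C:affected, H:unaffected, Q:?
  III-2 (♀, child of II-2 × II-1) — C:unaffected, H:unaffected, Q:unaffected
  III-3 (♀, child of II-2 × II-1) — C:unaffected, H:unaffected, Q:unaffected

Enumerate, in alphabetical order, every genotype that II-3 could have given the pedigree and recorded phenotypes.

C/I-1 aff ·: cc
C/I-2 aff ·: cc
C/II-1 ? I-1×I-2: cc
C/II-2 ? ·: Cc
C/II-3 ? I-1×I-2: cc
C/III-1 aff II-2×II-1: cc
C/III-2 un II-2×II-1: Cc
C/III-3 un II-2×II-1: Cc
⇒ C over [I-1,I-2,II-1,II-2,II-3,III-1,III-2,III-3]: 1 consistent
H/I-1 ? ·: HH|Hh|hh
H/I-2 ? ·: HH|Hh|hh
H/II-1 un I-1×I-2: HH|Hh
H/II-2 un ·: HH|Hh
H/II-3 ? I-1×I-2: HH|Hh|hh
H/III-1 un II-2×II-1: HH|Hh
H/III-2 un II-2×II-1: HH|Hh
H/III-3 un II-2×II-1: HH|Hh
⇒ H over [I-1,I-2,II-1,II-2,II-3,III-1,III-2,III-3]: 280 consistent
Q/I-1 ? ·: QQ|Qq|qq
Q/I-2 un ·: QQ|Qq
Q/II-1 un I-1×I-2: QQ|Qq
Q/II-2 un ·: QQ|Qq
Q/II-3 ? I-1×I-2: QQ|Qq|qq
Q/III-1 ? II-2×II-1: QQ|Qq|qq
Q/III-2 un II-2×II-1: QQ|Qq
Q/III-3 un II-2×II-1: QQ|Qq
⇒ Q over [I-1,I-2,II-1,II-2,II-3,III-1,III-2,III-3]: 272 consistent

II-3 ∈ {cc HH QQ, cc HH Qq, cc HH qq, cc Hh QQ, cc Hh Qq, cc Hh qq, cc hh QQ, cc hh Qq, cc hh qq}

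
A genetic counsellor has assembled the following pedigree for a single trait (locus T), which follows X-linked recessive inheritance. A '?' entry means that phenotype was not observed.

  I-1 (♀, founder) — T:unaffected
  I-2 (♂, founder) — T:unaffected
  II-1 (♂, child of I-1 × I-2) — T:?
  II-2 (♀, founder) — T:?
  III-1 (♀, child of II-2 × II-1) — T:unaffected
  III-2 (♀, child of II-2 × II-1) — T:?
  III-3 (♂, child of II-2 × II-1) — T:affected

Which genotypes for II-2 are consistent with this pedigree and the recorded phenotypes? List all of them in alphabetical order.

II-2 ∈ {X^TX^t, X^tX^t}

T/I-1 un ·: X^TX^T|X^TX^t
T/I-2 un ·: X^TY
T/II-1 ? I-1×I-2: X^TY|X^tY
T/II-2 ? ·: X^TX^t|X^tX^t
T/III-1 un II-2×II-1: X^TX^T|X^TX^t
T/III-2 ? II-2×II-1: X^TX^T|X^TX^t|X^tX^t
T/III-3 aff II-2×II-1: X^tY
⇒ T over [I-1,I-2,II-1,II-2,III-1,III-2,III-3]: 12 consistent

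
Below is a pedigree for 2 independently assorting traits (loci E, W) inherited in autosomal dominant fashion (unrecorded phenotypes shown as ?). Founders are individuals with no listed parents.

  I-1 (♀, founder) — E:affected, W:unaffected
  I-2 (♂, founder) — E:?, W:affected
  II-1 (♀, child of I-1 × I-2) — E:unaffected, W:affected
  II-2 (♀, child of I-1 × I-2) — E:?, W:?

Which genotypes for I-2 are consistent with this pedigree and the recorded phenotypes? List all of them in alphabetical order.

I-2 ∈ {Ee WW, Ee Ww, ee WW, ee Ww}

E/I-1 aff ·: Ee
E/I-2 ? ·: ee|Ee
E/II-1 un I-1×I-2: ee
E/II-2 ? I-1×I-2: ee|Ee|EE
⇒ E over [I-1,I-2,II-1,II-2]: 5 consistent
W/I-1 un ·: ww
W/I-2 aff ·: Ww|WW
W/II-1 aff I-1×I-2: Ww
W/II-2 ? I-1×I-2: ww|Ww
⇒ W over [I-1,I-2,II-1,II-2]: 3 consistent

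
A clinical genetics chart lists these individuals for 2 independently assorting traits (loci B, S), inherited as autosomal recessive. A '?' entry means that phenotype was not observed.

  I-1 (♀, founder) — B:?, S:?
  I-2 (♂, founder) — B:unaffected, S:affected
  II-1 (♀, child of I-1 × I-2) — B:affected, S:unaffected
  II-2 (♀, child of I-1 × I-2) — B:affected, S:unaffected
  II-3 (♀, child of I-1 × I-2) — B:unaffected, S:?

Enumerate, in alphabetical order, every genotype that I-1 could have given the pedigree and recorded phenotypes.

B/I-1 ? ·: Bb|bb
B/I-2 un ·: Bb
B/II-1 aff I-1×I-2: bb
B/II-2 aff I-1×I-2: bb
B/II-3 un I-1×I-2: BB|Bb
⇒ B over [I-1,I-2,II-1,II-2,II-3]: 3 consistent
S/I-1 ? ·: SS|Ss
S/I-2 aff ·: ss
S/II-1 un I-1×I-2: Ss
S/II-2 un I-1×I-2: Ss
S/II-3 ? I-1×I-2: Ss|ss
⇒ S over [I-1,I-2,II-1,II-2,II-3]: 3 consistent

I-1 ∈ {Bb SS, Bb Ss, bb SS, bb Ss}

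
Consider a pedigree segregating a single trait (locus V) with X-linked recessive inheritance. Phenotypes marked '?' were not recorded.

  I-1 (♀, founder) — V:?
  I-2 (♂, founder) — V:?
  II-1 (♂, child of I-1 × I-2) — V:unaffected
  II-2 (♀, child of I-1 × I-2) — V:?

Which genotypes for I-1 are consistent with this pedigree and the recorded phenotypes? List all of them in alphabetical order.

I-1 ∈ {X^VX^V, X^VX^v}

V/I-1 ? ·: X^VX^V|X^VX^v
V/I-2 ? ·: X^VY|X^vY
V/II-1 un I-1×I-2: X^VY
V/II-2 ? I-1×I-2: X^VX^V|X^VX^v|X^vX^v
⇒ V over [I-1,I-2,II-1,II-2]: 6 consistent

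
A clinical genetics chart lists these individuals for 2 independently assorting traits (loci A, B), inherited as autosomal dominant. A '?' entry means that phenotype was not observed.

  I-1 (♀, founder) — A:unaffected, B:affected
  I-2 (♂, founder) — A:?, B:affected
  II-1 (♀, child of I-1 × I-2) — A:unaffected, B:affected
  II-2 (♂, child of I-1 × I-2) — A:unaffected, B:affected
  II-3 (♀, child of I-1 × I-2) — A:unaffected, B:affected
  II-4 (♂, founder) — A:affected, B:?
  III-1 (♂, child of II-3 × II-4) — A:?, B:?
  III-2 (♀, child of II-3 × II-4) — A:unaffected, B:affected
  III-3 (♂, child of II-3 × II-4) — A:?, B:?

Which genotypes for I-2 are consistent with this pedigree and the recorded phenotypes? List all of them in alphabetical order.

I-2 ∈ {Aa BB, Aa Bb, aa BB, aa Bb}

A/I-1 un ·: aa
A/I-2 ? ·: aa|Aa
A/II-1 un I-1×I-2: aa
A/II-2 un I-1×I-2: aa
A/II-3 un I-1×I-2: aa
A/II-4 aff ·: Aa
A/III-1 ? II-3×II-4: aa|Aa
A/III-2 un II-3×II-4: aa
A/III-3 ? II-3×II-4: aa|Aa
⇒ A over [I-1,I-2,II-1,II-2,II-3,II-4,III-1,III-2,III-3]: 8 consistent
B/I-1 aff ·: Bb|BB
B/I-2 aff ·: Bb|BB
B/II-1 aff I-1×I-2: Bb|BB
B/II-2 aff I-1×I-2: Bb|BB
B/II-3 aff I-1×I-2: Bb|BB
B/II-4 ? ·: bb|Bb|BB
B/III-1 ? II-3×II-4: bb|Bb|BB
B/III-2 aff II-3×II-4: Bb|BB
B/III-3 ? II-3×II-4: bb|Bb|BB
⇒ B over [I-1,I-2,II-1,II-2,II-3,II-4,III-1,III-2,III-3]: 490 consistent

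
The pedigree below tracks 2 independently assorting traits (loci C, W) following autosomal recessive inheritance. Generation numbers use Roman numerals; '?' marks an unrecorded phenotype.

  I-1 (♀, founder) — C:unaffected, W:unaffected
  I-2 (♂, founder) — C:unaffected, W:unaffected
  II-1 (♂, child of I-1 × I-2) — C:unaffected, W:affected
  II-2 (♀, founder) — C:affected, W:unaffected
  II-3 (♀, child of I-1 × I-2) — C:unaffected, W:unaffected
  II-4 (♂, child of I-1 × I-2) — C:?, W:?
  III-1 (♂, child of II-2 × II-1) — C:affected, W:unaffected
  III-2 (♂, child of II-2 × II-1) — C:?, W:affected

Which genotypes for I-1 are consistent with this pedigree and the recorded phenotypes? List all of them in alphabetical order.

C/I-1 un ·: CC|Cc
C/I-2 un ·: CC|Cc
C/II-1 un I-1×I-2: Cc
C/II-2 aff ·: cc
C/II-3 un I-1×I-2: CC|Cc
C/II-4 ? I-1×I-2: CC|Cc|cc
C/III-1 aff II-2×II-1: cc
C/III-2 ? II-2×II-1: Cc|cc
⇒ C over [I-1,I-2,II-1,II-2,II-3,II-4,III-1,III-2]: 28 consistent
W/I-1 un ·: Ww
W/I-2 un ·: Ww
W/II-1 aff I-1×I-2: ww
W/II-2 un ·: Ww
W/II-3 un I-1×I-2: WW|Ww
W/II-4 ? I-1×I-2: WW|Ww|ww
W/III-1 un II-2×II-1: Ww
W/III-2 aff II-2×II-1: ww
⇒ W over [I-1,I-2,II-1,II-2,II-3,II-4,III-1,III-2]: 6 consistent

I-1 ∈ {CC Ww, Cc Ww}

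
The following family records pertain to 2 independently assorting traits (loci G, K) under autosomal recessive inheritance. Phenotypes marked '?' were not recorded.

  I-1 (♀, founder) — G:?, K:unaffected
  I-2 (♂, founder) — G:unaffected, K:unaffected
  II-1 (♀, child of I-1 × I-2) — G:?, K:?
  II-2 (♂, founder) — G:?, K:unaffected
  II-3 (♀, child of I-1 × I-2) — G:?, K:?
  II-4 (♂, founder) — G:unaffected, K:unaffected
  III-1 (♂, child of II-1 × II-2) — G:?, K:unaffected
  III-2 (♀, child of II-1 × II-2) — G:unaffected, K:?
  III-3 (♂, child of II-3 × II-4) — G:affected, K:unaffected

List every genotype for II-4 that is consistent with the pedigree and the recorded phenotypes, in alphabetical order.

II-4 ∈ {Gg KK, Gg Kk}

G/I-1 ? ·: GG|Gg|gg
G/I-2 un ·: GG|Gg
G/II-1 ? I-1×I-2: GG|Gg|gg
G/II-2 ? ·: GG|Gg|gg
G/II-3 ? I-1×I-2: Gg|gg
G/II-4 un ·: Gg
G/III-1 ? II-1×II-2: GG|Gg|gg
G/III-2 un II-1×II-2: GG|Gg
G/III-3 aff II-3×II-4: gg
⇒ G over [I-1,I-2,II-1,II-2,II-3,II-4,III-1,III-2,III-3]: 120 consistent
K/I-1 un ·: KK|Kk
K/I-2 un ·: KK|Kk
K/II-1 ? I-1×I-2: KK|Kk|kk
K/II-2 un ·: KK|Kk
K/II-3 ? I-1×I-2: KK|Kk|kk
K/II-4 un ·: KK|Kk
K/III-1 un II-1×II-2: KK|Kk
K/III-2 ? II-1×II-2: KK|Kk|kk
K/III-3 un II-3×II-4: KK|Kk
⇒ K over [I-1,I-2,II-1,II-2,II-3,II-4,III-1,III-2,III-3]: 387 consistent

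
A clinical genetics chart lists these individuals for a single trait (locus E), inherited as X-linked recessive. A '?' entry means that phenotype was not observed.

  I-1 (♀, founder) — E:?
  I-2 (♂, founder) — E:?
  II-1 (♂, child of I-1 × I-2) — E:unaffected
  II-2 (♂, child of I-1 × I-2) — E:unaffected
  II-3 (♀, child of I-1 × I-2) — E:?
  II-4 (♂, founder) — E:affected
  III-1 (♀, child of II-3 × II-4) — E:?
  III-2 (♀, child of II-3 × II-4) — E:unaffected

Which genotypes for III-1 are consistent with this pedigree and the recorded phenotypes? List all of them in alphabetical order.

E/I-1 ? ·: X^EX^E|X^EX^e
E/I-2 ? ·: X^EY|X^eY
E/II-1 un I-1×I-2: X^EY
E/II-2 un I-1×I-2: X^EY
E/II-3 ? I-1×I-2: X^EX^E|X^EX^e
E/II-4 aff ·: X^eY
E/III-1 ? II-3×II-4: X^EX^e|X^eX^e
E/III-2 un II-3×II-4: X^EX^e
⇒ E over [I-1,I-2,II-1,II-2,II-3,II-4,III-1,III-2]: 8 consistent

III-1 ∈ {X^EX^e, X^eX^e}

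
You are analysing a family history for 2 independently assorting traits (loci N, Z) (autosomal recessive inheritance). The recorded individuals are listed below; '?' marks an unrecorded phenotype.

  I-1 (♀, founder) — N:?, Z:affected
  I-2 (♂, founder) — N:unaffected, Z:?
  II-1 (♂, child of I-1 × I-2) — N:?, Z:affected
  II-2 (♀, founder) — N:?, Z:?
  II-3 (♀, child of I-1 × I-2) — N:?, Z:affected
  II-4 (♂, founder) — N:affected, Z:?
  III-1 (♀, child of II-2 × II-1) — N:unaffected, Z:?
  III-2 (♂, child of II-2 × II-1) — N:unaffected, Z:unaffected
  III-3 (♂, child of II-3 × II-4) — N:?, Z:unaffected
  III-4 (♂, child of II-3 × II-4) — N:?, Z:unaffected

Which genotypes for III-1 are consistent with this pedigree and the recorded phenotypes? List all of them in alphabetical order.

N/I-1 ? ·: NN|Nn|nn
N/I-2 un ·: NN|Nn
N/II-1 ? I-1×I-2: NN|Nn|nn
N/II-2 ? ·: NN|Nn|nn
N/II-3 ? I-1×I-2: NN|Nn|nn
N/II-4 aff ·: nn
N/III-1 un II-2×II-1: NN|Nn
N/III-2 un II-2×II-1: NN|Nn
N/III-3 ? II-3×II-4: Nn|nn
N/III-4 ? II-3×II-4: Nn|nn
⇒ N over [I-1,I-2,II-1,II-2,II-3,II-4,III-1,III-2,III-3,III-4]: 349 consistent
Z/I-1 aff ·: zz
Z/I-2 ? ·: Zz|zz
Z/II-1 aff I-1×I-2: zz
Z/II-2 ? ·: ZZ|Zz
Z/II-3 aff I-1×I-2: zz
Z/II-4 ? ·: ZZ|Zz
Z/III-1 ? II-2×II-1: Zz|zz
Z/III-2 un II-2×II-1: Zz
Z/III-3 un II-3×II-4: Zz
Z/III-4 un II-3×II-4: Zz
⇒ Z over [I-1,I-2,II-1,II-2,II-3,II-4,III-1,III-2,III-3,III-4]: 12 consistent

III-1 ∈ {NN Zz, NN zz, Nn Zz, Nn zz}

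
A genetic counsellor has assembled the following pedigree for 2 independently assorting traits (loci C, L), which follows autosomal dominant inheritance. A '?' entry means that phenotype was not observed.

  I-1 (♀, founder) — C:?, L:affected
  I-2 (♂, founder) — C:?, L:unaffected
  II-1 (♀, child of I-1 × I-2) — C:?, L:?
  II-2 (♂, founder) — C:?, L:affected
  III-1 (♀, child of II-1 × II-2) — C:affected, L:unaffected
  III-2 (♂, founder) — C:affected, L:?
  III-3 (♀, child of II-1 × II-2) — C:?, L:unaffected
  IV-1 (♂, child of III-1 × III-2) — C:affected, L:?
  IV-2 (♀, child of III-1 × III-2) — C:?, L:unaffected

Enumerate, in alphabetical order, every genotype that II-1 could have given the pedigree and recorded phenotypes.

C/I-1 ? ·: cc|Cc|CC
C/I-2 ? ·: cc|Cc|CC
C/II-1 ? I-1×I-2: cc|Cc|CC
C/II-2 ? ·: cc|Cc|CC
C/III-1 aff II-1×II-2: Cc|CC
C/III-2 aff ·: Cc|CC
C/III-3 ? II-1×II-2: cc|Cc|CC
C/IV-1 aff III-1×III-2: Cc|CC
C/IV-2 ? III-1×III-2: cc|Cc|CC
⇒ C over [I-1,I-2,II-1,II-2,III-1,III-2,III-3,IV-1,IV-2]: 965 consistent
L/I-1 aff ·: Ll|LL
L/I-2 un ·: ll
L/II-1 ? I-1×I-2: ll|Ll
L/II-2 aff ·: Ll
L/III-1 un II-1×II-2: ll
L/III-2 ? ·: ll|Ll
L/III-3 un II-1×II-2: ll
L/IV-1 ? III-1×III-2: ll|Ll
L/IV-2 un III-1×III-2: ll
⇒ L over [I-1,I-2,II-1,II-2,III-1,III-2,III-3,IV-1,IV-2]: 9 consistent

II-1 ∈ {CC Ll, CC ll, Cc Ll, Cc ll, cc Ll, cc ll}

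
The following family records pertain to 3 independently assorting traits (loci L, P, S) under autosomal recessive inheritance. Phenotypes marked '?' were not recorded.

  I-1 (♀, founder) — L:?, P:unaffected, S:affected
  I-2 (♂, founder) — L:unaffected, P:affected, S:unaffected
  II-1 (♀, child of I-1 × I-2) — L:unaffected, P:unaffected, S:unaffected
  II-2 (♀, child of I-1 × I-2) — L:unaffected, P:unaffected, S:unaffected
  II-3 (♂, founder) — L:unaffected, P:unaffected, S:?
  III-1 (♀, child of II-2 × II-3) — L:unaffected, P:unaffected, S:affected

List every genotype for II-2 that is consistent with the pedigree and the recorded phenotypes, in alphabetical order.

II-2 ∈ {LL Pp Ss, Ll Pp Ss}

L/I-1 ? ·: LL|Ll|ll
L/I-2 un ·: LL|Ll
L/II-1 un I-1×I-2: LL|Ll
L/II-2 un I-1×I-2: LL|Ll
L/II-3 un ·: LL|Ll
L/III-1 un II-2×II-3: LL|Ll
⇒ L over [I-1,I-2,II-1,II-2,II-3,III-1]: 53 consistent
P/I-1 un ·: PP|Pp
P/I-2 aff ·: pp
P/II-1 un I-1×I-2: Pp
P/II-2 un I-1×I-2: Pp
P/II-3 un ·: PP|Pp
P/III-1 un II-2×II-3: PP|Pp
⇒ P over [I-1,I-2,II-1,II-2,II-3,III-1]: 8 consistent
S/I-1 aff ·: ss
S/I-2 un ·: SS|Ss
S/II-1 un I-1×I-2: Ss
S/II-2 un I-1×I-2: Ss
S/II-3 ? ·: Ss|ss
S/III-1 aff II-2×II-3: ss
⇒ S over [I-1,I-2,II-1,II-2,II-3,III-1]: 4 consistent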